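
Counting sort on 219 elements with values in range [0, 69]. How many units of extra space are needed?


Output array size: 219 (to store sorted result)
Count array size: 70 (one slot per possible value, range 0 to 69)
Total extra space = 219 + 70 = 289


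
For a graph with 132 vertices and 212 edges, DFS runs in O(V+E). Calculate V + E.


A full DFS traversal visits each vertex once and examines each edge once.
V = 132
E = 212
Sum = 132 + 212 = 344


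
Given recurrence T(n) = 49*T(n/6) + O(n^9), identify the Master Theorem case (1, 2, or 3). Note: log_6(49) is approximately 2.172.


Master Theorem parameters: a=49, b=6, c=9
log_b(a) = 2.172
Compare b^c with a: 6^9 = 10077696 > 49, so c > log_b(a).
Comparing c=9 vs log_b(a)=2.172:
9 > 2.172 => Case 3
Result: T(n) = O(n^9)
Master Theorem case = 3


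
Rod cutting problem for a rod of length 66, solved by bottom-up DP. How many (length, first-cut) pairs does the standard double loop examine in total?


For each subproblem length i = 1..66, the inner loop considers i possible first cuts.
Total = 1 + 2 + ... + 66
= 66*(66+1)/2
= 66*67/2 = 2211


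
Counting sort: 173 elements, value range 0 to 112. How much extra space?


n = 173 (output array)
k = 113 (count array for 113 distinct values)
Extra space = 173 + 113 = 286


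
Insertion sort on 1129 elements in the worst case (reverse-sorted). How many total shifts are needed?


In the worst case (reverse-sorted), each element shifts past all previous:
  Element 1: 1 shifts
  Element 2: 2 shifts
  Element 3: 3 shifts
  Element 4: 4 shifts
  Element 5: 5 shifts
  ...
  Element 1128: 1128 shifts
Total = 1 + 2 + ... + 1128
= 1129*(1129-1)/2 = 636756


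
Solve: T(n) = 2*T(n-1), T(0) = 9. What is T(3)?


Unrolling:
T(3) = 2*T(2) = 2^2*T(1) = ... = 2^3*T(0)
= 2^3 * 9
= 8 * 9 = 72


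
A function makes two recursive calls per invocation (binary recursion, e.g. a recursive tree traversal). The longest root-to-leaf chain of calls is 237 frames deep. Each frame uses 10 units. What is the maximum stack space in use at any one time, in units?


Binary recursion: the two calls run one after the other, so only one root-to-leaf chain of frames is on the stack at a time.
Maximum depth (longest chain) = 237 frames
Each frame = 10 units
Max stack space = 237 * 10 = 2370


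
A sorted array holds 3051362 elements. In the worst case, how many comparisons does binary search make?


Halving sequence: 3051362 -> 1525681 -> 762840 -> 381420 -> 190710 -> 95355 -> 47677 -> 23838 -> 11919 -> 5959 -> 2979 -> 1489 -> 744 -> 372 -> 186 -> 93 -> 46 -> 23 -> 11 -> 5 -> 2 -> 1
Number of halvings = 21
Max comparisons = 21 + 1 = 22


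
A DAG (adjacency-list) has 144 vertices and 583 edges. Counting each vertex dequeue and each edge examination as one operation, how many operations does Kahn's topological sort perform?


V = 144 (vertex processing)
E = 583 (edge processing)
V + E = 144 + 583 = 727


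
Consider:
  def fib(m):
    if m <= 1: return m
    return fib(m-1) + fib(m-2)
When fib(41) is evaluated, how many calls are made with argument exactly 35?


Let N(m) = number of times fib(m) is called while evaluating fib(41).
N(41) = 1 (the initial call).
N(40) = 1 (only fib(41) calls it).
For 1 <= m <= 39: fib(m) is called by fib(m+1) and fib(m+2), so
  N(m) = N(m+1) + N(m+2).
fib(0) is called only by fib(2), so N(0) = N(2).
Walk down from m=41:
  N(41)=1, N(40)=1, N(39)=2, N(38)=3, N(37)=5, N(36)=8, N(35)=13
N(35) = 13


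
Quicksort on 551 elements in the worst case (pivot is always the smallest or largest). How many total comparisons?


In the worst case, each partition step picks the worst pivot:
  Partition 1: 550 comparisons (n-1 elements to compare)
  Partition 2: 549 comparisons
  Partition 3: 548 comparisons
  Partition 4: 547 comparisons
  Partition 5: 546 comparisons
  ...
  Last partition: 0 comparisons
Total = (n-1) + (n-2) + ... + 1 + 0 = n*(n-1)/2
= 551*550/2 = 151525


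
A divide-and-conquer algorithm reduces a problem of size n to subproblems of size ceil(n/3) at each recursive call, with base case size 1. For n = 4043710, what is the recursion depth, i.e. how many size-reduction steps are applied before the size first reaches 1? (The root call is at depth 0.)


Each step divides the size by 3 (rounding up); after k steps the size is ceil(n/3^k), which equals 1 exactly when 3^k >= n.
So the depth is the smallest k with 3^k >= 4043710, i.e. ceil(log_3(4043710)).
3^13 = 1594323 < 4043710 <= 4782969 = 3^14
Recursion depth = 14


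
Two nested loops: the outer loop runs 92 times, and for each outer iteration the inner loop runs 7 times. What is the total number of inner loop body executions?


Outer loop: 92 iterations
Inner loop: 7 iterations per outer iteration
Total = 92 * 7 = 644


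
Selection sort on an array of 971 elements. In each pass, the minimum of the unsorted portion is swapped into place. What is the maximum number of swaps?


Selection sort performs one swap per pass:
  Pass 1: find min in positions 0 to 970, swap with position 0
  Pass 2: find min in positions 1 to 970, swap with position 1
  Pass 3: find min in positions 2 to 970, swap with position 2
  Pass 4: find min in positions 3 to 970, swap with position 3
  Pass 5: find min in positions 4 to 970, swap with position 4
  ... (965 more passes)
Total passes (and swaps) = n - 1 = 971 - 1 = 970


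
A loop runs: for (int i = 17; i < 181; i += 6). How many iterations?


Loop starts at i = 17, increments by 6, stops when i >= 181.
Number of iterations = ceil((181 - 17) / 6)
= ceil(164 / 6)
= 28


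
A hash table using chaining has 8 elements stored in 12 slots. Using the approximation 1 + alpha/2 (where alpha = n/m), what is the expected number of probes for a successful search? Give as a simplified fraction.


Load factor alpha = n/m = 8/12
Expected probes = 1 + alpha/2 = 1 + 8/(2*12)
= 1 + 8/24
= 24/24 + 8/24
= 32/24
Simplify: 4/3


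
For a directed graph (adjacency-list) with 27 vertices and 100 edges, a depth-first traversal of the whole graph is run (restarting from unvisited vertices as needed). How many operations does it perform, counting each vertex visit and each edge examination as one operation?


A full DFS traversal visits each vertex once and examines each edge once.
V = 27
E = 100
Sum = 27 + 100 = 127


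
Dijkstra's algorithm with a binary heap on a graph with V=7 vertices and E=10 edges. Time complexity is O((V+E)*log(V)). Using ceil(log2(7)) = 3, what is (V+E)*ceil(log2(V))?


Dijkstra with a binary heap: each vertex is extracted once, each edge may relax once.
Each heap operation costs O(log V).
V + E = 7 + 10 = 17
ceil(log2(7)) = 3 (since 2^2 = 4 < 7 <= 8 = 2^3)
Total heap work = (V+E) * ceil(log2(V)) = 17 * 3 = 51


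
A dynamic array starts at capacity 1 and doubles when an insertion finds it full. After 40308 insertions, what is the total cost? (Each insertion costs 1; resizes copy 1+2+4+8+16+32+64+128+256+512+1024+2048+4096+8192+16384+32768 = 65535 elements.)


Insertion cost: 40308 (one per element)
Resizes occur just before inserting elements 2, 3, 5, 9, ...
Elements copied at each resize: 1 + 2 + 4 + 8 + 16 + 32 + 64 + 128 + 256 + 512 + 1024 + 2048 + 4096 + 8192 + 16384 + 32768
Sum of copies = 65535 (geometric series: 2^k - 1)
Total = 40308 + 65535 = 105843


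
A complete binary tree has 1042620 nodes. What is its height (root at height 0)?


In a complete binary tree, level k holds nodes 2^k .. 2^(k+1)-1 (1-indexed).
Height = floor(log2(n)) = floor(log2(1042620)) = 19
Check: 2^19 = 524288 <= 1042620 < 1048576 = 2^20


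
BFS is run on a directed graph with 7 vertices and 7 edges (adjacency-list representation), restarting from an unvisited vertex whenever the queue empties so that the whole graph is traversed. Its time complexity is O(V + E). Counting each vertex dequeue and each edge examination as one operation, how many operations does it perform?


A full BFS traversal dequeues each vertex exactly once and examines each directed edge exactly once.
V = 7 (vertex processing cost)
E = 7 (edge examination cost)
Total operations proportional to V + E = 7 + 7 = 14


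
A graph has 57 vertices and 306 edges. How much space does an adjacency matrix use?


Adjacency matrix: V x V grid of entries
Space = V^2 = 57^2 = 57 * 57 = 3249


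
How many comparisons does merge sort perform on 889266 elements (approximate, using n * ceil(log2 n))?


Recursion depth: ceil(log2(889266)) = 20
Each recursion level merges n = 889266 elements
Total = 889266 * 20 = 17785320


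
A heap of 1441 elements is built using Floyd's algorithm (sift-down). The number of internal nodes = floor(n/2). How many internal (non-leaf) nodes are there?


Leaf nodes occupy roughly half the array.
Sift-down is called for each internal node, starting from the last one.
Internal nodes = floor(n/2) = floor(1441/2) = 720


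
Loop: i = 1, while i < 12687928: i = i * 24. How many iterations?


i multiplies by 24 each step:
i = 1 -> 24 -> 576 -> 13824 -> 331776 -> 7962624 -> 191102976 (stop)
Iterations = ceil(log_24(12687928)) = 6


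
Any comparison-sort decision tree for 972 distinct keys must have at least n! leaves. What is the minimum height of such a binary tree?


A binary decision tree of height h has at most 2^h leaves and needs at least n! of them, so h >= ceil(log2(n!)).
972! is far too large to multiply out, so use Stirling's series:
  ln(n!) ~ n ln n - n + (1/2) ln(2 pi n) + 1/(12n)  (error below 1/(360 n^3), negligible here)
  ln(972) = 6.8793558
  n ln n = 972 * 6.8793558 = 6686.7338
  (1/2) ln(2 pi * 972) = (1/2) ln(6107.2561) = 4.3586
  1/(12*972) = 0.0001
  ln(972!) ~ 6686.7338 - 972 + 4.3586 + 0.0001 = 5719.0925
Convert to base 2: log2(972!) = 5719.0925 / ln 2 = 5719.0925 / 0.69314718 = 8250.9064
ceil(8250.9064) = 8251


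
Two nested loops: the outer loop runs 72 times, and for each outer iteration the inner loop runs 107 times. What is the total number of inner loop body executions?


Outer loop: 72 iterations
Inner loop: 107 iterations per outer iteration
Total = 72 * 107 = 7704


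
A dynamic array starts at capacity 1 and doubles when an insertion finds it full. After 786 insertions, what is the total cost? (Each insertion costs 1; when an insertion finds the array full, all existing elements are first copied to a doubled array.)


Insertion cost: 786 (one per element)
Resizes occur just before inserting elements 2, 3, 5, 9, ...
Elements copied at each resize: 1 + 2 + 4 + 8 + 16 + 32 + 64 + 128 + 256 + 512
Sum of copies = 1023 (geometric series: 2^k - 1)
Total = 786 + 1023 = 1809


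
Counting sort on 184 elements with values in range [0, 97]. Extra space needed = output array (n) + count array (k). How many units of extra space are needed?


Output array size: 184 (to store sorted result)
Count array size: 98 (one slot per possible value, range 0 to 97)
Total extra space = 184 + 98 = 282


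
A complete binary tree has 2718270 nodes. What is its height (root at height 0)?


In a complete binary tree, level k holds nodes 2^k .. 2^(k+1)-1 (1-indexed).
Height = floor(log2(n)) = floor(log2(2718270)) = 21
Check: 2^21 = 2097152 <= 2718270 < 4194304 = 2^22


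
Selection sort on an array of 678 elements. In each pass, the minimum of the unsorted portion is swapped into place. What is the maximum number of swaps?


Selection sort performs one swap per pass:
  Pass 1: find min in positions 0 to 677, swap with position 0
  Pass 2: find min in positions 1 to 677, swap with position 1
  Pass 3: find min in positions 2 to 677, swap with position 2
  Pass 4: find min in positions 3 to 677, swap with position 3
  Pass 5: find min in positions 4 to 677, swap with position 4
  ... (672 more passes)
Total passes (and swaps) = n - 1 = 678 - 1 = 677


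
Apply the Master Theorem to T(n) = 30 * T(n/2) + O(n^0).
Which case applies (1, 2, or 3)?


The Master Theorem: T(n) = a*T(n/b) + O(n^c)
  a = 30, b = 2, c = 0
log_b(a) = log_2(30) ~ 4.907
Compare b^c with a: 2^0 = 1 < 30, so c < log_b(a).
Since c < log_b(a), Case 1 applies.
T(n) = O(n^(log_2 30)) ~ O(n^4.907)
Master Theorem case = 1


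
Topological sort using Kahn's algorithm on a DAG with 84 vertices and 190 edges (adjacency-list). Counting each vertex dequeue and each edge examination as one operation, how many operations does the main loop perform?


Kahn's algorithm:
  1. Compute in-degrees: O(V + E)
  2. Process queue: each vertex dequeued once (O(V))
     each edge examined once (O(E))
Total = V + E = 84 + 190 = 274


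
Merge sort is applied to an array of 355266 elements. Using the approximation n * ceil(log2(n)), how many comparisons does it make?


Merge sort divides the array into halves recursively.
Number of levels = ceil(log2(355266)) = 19
At each level, approximately n = 355266 comparisons are needed for merging.
Total comparisons ~ n * ceil(log2(n)) = 355266 * 19 = 6750054


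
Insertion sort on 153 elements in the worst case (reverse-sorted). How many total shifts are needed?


In the worst case (reverse-sorted), each element shifts past all previous:
  Element 1: 1 shifts
  Element 2: 2 shifts
  Element 3: 3 shifts
  Element 4: 4 shifts
  Element 5: 5 shifts
  ...
  Element 152: 152 shifts
Total = 1 + 2 + ... + 152
= 153*(153-1)/2 = 11628


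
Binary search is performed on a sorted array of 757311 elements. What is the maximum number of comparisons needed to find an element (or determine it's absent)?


Binary search halves the search space each comparison:
  Step 1: search space = 757311 -> 378655
  Step 2: search space = 378655 -> 189327
  Step 3: search space = 189327 -> 94663
  Step 4: search space = 94663 -> 47331
  Step 5: search space = 47331 -> 23665
  Step 6: search space = 23665 -> 11832
  Step 7: search space = 11832 -> 5916
  Step 8: search space = 5916 -> 2958
  Step 9: search space = 2958 -> 1479
  Step 10: search space = 1479 -> 739
  Step 11: search space = 739 -> 369
  Step 12: search space = 369 -> 184
  Step 13: search space = 184 -> 92
  Step 14: search space = 92 -> 46
  Step 15: search space = 46 -> 23
  Step 16: search space = 23 -> 11
  Step 17: search space = 11 -> 5
  Step 18: search space = 5 -> 2
  Step 19: search space = 2 -> 1
  Step 20: search space = 1 (final check)
Maximum comparisons = floor(log2(757311)) + 1 = 19 + 1 = 20


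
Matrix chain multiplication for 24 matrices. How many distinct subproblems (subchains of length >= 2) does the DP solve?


Subproblems are indexed by (i, j) where i < j.
Number of such pairs = n*(n-1)/2
= 24 * 23 / 2
= 276


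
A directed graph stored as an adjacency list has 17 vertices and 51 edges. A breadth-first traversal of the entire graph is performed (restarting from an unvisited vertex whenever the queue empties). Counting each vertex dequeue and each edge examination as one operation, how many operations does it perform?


A full BFS traversal dequeues each vertex once and examines each edge once.
Vertex visits: 17
Edge visits: 51
V + E = 17 + 51 = 68


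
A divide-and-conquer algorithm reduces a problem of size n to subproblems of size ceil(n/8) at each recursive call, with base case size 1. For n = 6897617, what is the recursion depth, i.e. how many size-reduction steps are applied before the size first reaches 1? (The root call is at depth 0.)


Each step divides the size by 8 (rounding up); after k steps the size is ceil(n/8^k), which equals 1 exactly when 8^k >= n.
So the depth is the smallest k with 8^k >= 6897617, i.e. ceil(log_8(6897617)).
8^7 = 2097152 < 6897617 <= 16777216 = 8^8
Recursion depth = 8


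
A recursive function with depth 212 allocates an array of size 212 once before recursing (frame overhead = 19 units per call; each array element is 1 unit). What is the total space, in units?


Array allocation: 212 units (allocated once)
Stack frames: 212 deep * 19 per frame = 4028 units
Total = 212 + 4028 = 4240


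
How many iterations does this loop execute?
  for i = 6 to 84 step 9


The loop variable i takes values starting at 6 and increments by 9 each iteration.
Sequence: i = 6, 15, 24, 33, 42, 51, 60, 69, 78
The upper bound 84 is inclusive, so the count is floor((last - first) / step) + 1:
floor((84 - 6) / 9) + 1 = floor(78/9) + 1 = 8 + 1 = 9


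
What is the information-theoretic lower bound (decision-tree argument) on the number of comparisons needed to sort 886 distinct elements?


A binary decision tree of height h has at most 2^h leaves and needs at least n! of them, so h >= ceil(log2(n!)).
886! is far too large to multiply out, so use Stirling's series:
  ln(n!) ~ n ln n - n + (1/2) ln(2 pi n) + 1/(12n)  (error below 1/(360 n^3), negligible here)
  ln(886) = 6.7867170
  n ln n = 886 * 6.7867170 = 6013.0313
  (1/2) ln(2 pi * 886) = (1/2) ln(5566.9022) = 4.3123
  1/(12*886) = 0.0001
  ln(886!) ~ 6013.0313 - 886 + 4.3123 + 0.0001 = 5131.3437
Convert to base 2: log2(886!) = 5131.3437 / ln 2 = 5131.3437 / 0.69314718 = 7402.9641
ceil(7402.9641) = 7403


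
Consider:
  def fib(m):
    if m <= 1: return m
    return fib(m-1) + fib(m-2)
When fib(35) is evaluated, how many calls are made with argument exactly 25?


Let N(m) = number of times fib(m) is called while evaluating fib(35).
N(35) = 1 (the initial call).
N(34) = 1 (only fib(35) calls it).
For 1 <= m <= 33: fib(m) is called by fib(m+1) and fib(m+2), so
  N(m) = N(m+1) + N(m+2).
fib(0) is called only by fib(2), so N(0) = N(2).
Walk down from m=35:
  N(35)=1, N(34)=1, N(33)=2, N(32)=3, N(31)=5, N(30)=8, N(29)=13, N(28)=21, N(27)=34, N(26)=55, N(25)=89
N(25) = 89


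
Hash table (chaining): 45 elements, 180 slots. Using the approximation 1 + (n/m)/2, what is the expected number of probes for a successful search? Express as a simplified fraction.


Computing expected probes:
alpha = 45/180
= 1 + alpha/2
= 1 + 45/(2*180)
= (2*180 + 45) / (2*180)
= 405/360 = 9/8


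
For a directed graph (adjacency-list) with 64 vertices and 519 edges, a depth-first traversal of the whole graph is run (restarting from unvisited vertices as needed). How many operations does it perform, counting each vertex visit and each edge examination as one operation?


A full DFS traversal visits each vertex once and examines each edge once.
V = 64
E = 519
Sum = 64 + 519 = 583


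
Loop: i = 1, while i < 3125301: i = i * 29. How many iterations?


i multiplies by 29 each step:
i = 1 -> 29 -> 841 -> 24389 -> 707281 -> 20511149 (stop)
Iterations = ceil(log_29(3125301)) = 5


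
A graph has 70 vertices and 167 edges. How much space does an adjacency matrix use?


Adjacency matrix: V x V grid of entries
Space = V^2 = 70^2 = 70 * 70 = 4900


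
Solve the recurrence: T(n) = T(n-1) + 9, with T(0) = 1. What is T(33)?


Unrolling the recurrence:
T(33) = T(32) + 9
       = T(31) + 9 + 9
       = T(30) + 9*3
       ...
       = T(0) + 9*33
       = 1 + 297 = 298


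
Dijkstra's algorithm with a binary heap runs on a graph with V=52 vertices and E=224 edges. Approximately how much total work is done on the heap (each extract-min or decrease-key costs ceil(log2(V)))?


Dijkstra with a binary heap: each vertex is extracted once, each edge may relax once.
Each heap operation costs O(log V).
V + E = 52 + 224 = 276
ceil(log2(52)) = 6 (since 2^5 = 32 < 52 <= 64 = 2^6)
Total heap work = (V+E) * ceil(log2(V)) = 276 * 6 = 1656


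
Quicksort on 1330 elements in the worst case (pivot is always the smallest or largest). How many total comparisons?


In the worst case, each partition step picks the worst pivot:
  Partition 1: 1329 comparisons (n-1 elements to compare)
  Partition 2: 1328 comparisons
  Partition 3: 1327 comparisons
  Partition 4: 1326 comparisons
  Partition 5: 1325 comparisons
  ...
  Last partition: 0 comparisons
Total = (n-1) + (n-2) + ... + 1 + 0 = n*(n-1)/2
= 1330*1329/2 = 883785


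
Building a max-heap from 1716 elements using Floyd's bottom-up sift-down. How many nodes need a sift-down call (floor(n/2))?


In a heap of 1716 elements (0-indexed array):
  Last element index: 1715
  Parent of last element: floor((1715 - 1) / 2) = 857
  Internal nodes: indices 0 to 857
  Count = floor(1716/2) = 858


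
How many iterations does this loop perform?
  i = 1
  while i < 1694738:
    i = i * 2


The loop variable doubles each iteration:
i = 1 -> 2 -> 4 -> 8 -> 16 -> 32 -> 64 -> 128 -> 256 -> 512 -> 1024 -> 2048 -> 4096 -> 8192 -> 16384 -> 32768 -> 65536 -> 131072 -> 262144 -> 524288 -> 1048576 -> 2097152 (stop, 2097152 >= 1694738)
Number of doublings = ceil(log2(1694738)) = 21


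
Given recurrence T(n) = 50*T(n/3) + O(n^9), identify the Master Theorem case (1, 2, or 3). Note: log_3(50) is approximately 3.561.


Master Theorem parameters: a=50, b=3, c=9
log_b(a) = 3.561
Compare b^c with a: 3^9 = 19683 > 50, so c > log_b(a).
Comparing c=9 vs log_b(a)=3.561:
9 > 3.561 => Case 3
Result: T(n) = O(n^9)
Master Theorem case = 3


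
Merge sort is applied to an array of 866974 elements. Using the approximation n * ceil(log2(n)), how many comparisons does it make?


Merge sort divides the array into halves recursively.
Number of levels = ceil(log2(866974)) = 20
At each level, approximately n = 866974 comparisons are needed for merging.
Total comparisons ~ n * ceil(log2(n)) = 866974 * 20 = 17339480


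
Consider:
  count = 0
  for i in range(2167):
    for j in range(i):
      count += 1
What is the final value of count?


For each i, the inner loop runs i times:
  i=0: inner runs 0 times
  i=1: inner runs 1 time
  i=2: inner runs 2 times
  i=3: inner runs 3 times
  i=4: inner runs 4 times
  i=5: inner runs 5 times
  i=6: inner runs 6 times
  i=7: inner runs 7 times
  ...
Total = 0 + 1 + 2 + ... + 2166 = 2167*(2167-1)/2 = 2346861


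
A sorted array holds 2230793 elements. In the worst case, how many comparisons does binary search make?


Halving sequence: 2230793 -> 1115396 -> 557698 -> 278849 -> 139424 -> 69712 -> 34856 -> 17428 -> 8714 -> 4357 -> 2178 -> 1089 -> 544 -> 272 -> 136 -> 68 -> 34 -> 17 -> 8 -> 4 -> 2 -> 1
Number of halvings = 21
Max comparisons = 21 + 1 = 22


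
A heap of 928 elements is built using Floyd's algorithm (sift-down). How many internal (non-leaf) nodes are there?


Leaf nodes occupy roughly half the array.
Sift-down is called for each internal node, starting from the last one.
Internal nodes = floor(n/2) = floor(928/2) = 464


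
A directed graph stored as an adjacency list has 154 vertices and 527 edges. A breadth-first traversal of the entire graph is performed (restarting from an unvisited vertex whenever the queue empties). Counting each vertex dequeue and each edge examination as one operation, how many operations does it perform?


A full BFS traversal dequeues each vertex once and examines each edge once.
Vertex visits: 154
Edge visits: 527
V + E = 154 + 527 = 681


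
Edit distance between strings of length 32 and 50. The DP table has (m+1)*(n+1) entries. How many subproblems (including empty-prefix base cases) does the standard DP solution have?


The table includes base cases (empty prefixes).
Rows: (m+1) = 33
Columns: (n+1) = 51
Total = 33 * 51 = 1683


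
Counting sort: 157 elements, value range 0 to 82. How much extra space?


n = 157 (output array)
k = 83 (count array for 83 distinct values)
Extra space = 157 + 83 = 240


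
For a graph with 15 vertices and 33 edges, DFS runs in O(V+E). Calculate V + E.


A full DFS traversal visits each vertex once and examines each edge once.
V = 15
E = 33
Sum = 15 + 33 = 48


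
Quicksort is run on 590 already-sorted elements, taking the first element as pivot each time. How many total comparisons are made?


Sum of comparisons per partition:
589 + 588 + ... + 1 + 0
= 590 * (590 - 1) / 2
= 590 * 589 / 2
= 173755


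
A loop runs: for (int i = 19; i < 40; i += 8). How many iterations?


Loop starts at i = 19, increments by 8, stops when i >= 40.
Number of iterations = ceil((40 - 19) / 8)
= ceil(21 / 8)
= 3


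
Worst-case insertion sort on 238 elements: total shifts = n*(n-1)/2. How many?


Sum of shifts = 1 + 2 + 3 + ... + 237
= 238 * 237 / 2
= 56406 / 2
= 28203


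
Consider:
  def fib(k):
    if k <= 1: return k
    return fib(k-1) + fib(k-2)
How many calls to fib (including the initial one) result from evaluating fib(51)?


Let C(m) = total calls to evaluate fib(m). Then C(0)=C(1)=1, and
C(m) = 1 + C(m-1) + C(m-2) for m >= 2.
Build the table (each entry = 1 + previous two):
  C(0) = 1
  C(1) = 1
  C(2) = 1 + 1 + 1 = 3
  C(3) = 1 + 3 + 1 = 5
  C(4) = 1 + 5 + 3 = 9
  C(5) = 1 + 9 + 5 = 15
  C(6) = 1 + 15 + 9 = 25
  C(7) = 1 + 25 + 15 = 41
  C(8) = 1 + 41 + 25 = 67
  C(9) = 1 + 67 + 41 = 109
  C(10) = 1 + 109 + 67 = 177
  C(11) = 1 + 177 + 109 = 287
  C(12) = 1 + 287 + 177 = 465
  C(13) = 1 + 465 + 287 = 753
  C(14) = 1 + 753 + 465 = 1219
  C(15) = 1 + 1219 + 753 = 1973
  C(16) = 1 + 1973 + 1219 = 3193
  C(17) = 1 + 3193 + 1973 = 5167
  C(18) = 1 + 5167 + 3193 = 8361
  C(19) = 1 + 8361 + 5167 = 13529
  C(20) = 1 + 13529 + 8361 = 21891
  C(21) = 1 + 21891 + 13529 = 35421
  C(22) = 1 + 35421 + 21891 = 57313
  C(23) = 1 + 57313 + 35421 = 92735
  C(24) = 1 + 92735 + 57313 = 150049
  C(25) = 1 + 150049 + 92735 = 242785
  C(26) = 1 + 242785 + 150049 = 392835
  C(27) = 1 + 392835 + 242785 = 635621
  C(28) = 1 + 635621 + 392835 = 1028457
  C(29) = 1 + 1028457 + 635621 = 1664079
  C(30) = 1 + 1664079 + 1028457 = 2692537
  C(31) = 1 + 2692537 + 1664079 = 4356617
  C(32) = 1 + 4356617 + 2692537 = 7049155
  C(33) = 1 + 7049155 + 4356617 = 11405773
  C(34) = 1 + 11405773 + 7049155 = 18454929
  C(35) = 1 + 18454929 + 11405773 = 29860703
  C(36) = 1 + 29860703 + 18454929 = 48315633
  C(37) = 1 + 48315633 + 29860703 = 78176337
  C(38) = 1 + 78176337 + 48315633 = 126491971
  C(39) = 1 + 126491971 + 78176337 = 204668309
  C(40) = 1 + 204668309 + 126491971 = 331160281
  C(41) = 1 + 331160281 + 204668309 = 535828591
  C(42) = 1 + 535828591 + 331160281 = 866988873
  C(43) = 1 + 866988873 + 535828591 = 1402817465
  C(44) = 1 + 1402817465 + 866988873 = 2269806339
  C(45) = 1 + 2269806339 + 1402817465 = 3672623805
  C(46) = 1 + 3672623805 + 2269806339 = 5942430145
  C(47) = 1 + 5942430145 + 3672623805 = 9615053951
  C(48) = 1 + 9615053951 + 5942430145 = 15557484097
  C(49) = 1 + 15557484097 + 9615053951 = 25172538049
  C(50) = 1 + 25172538049 + 15557484097 = 40730022147
  C(51) = 1 + 40730022147 + 25172538049 = 65902560197
Total calls for fib(51) = 65902560197


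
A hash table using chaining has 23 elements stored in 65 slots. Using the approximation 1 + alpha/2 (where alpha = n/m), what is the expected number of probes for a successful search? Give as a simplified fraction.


Load factor alpha = n/m = 23/65
Expected probes = 1 + alpha/2 = 1 + 23/(2*65)
= 1 + 23/130
= 130/130 + 23/130
= 153/130


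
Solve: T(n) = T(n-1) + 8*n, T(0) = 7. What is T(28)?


Expanding the recurrence:
T(28) = T(27) + 8*28
       = T(26) + 8*27 + 8*28
       ...
       = T(0) + 8*(1 + 2 + ... + 28)
       = 7 + 8 * 28*29/2
       = 7 + 8 * 406
       = 7 + 3248 = 3255


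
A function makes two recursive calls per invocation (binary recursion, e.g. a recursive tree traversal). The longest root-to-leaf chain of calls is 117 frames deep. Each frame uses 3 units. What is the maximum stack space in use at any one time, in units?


Binary recursion: the two calls run one after the other, so only one root-to-leaf chain of frames is on the stack at a time.
Maximum depth (longest chain) = 117 frames
Each frame = 3 units
Max stack space = 117 * 3 = 351


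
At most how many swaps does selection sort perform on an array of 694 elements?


Each of the 693 passes places one element in its final position.
Pass 1: swap minimum into position 0
Pass 2: swap minimum of remaining into position 1
...
Pass 693: last two elements, one swap
Maximum swaps = 694 - 1 = 693


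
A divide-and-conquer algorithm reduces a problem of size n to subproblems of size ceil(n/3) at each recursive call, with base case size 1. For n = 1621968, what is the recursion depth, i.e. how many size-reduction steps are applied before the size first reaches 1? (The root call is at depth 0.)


Each step divides the size by 3 (rounding up); after k steps the size is ceil(n/3^k), which equals 1 exactly when 3^k >= n.
So the depth is the smallest k with 3^k >= 1621968, i.e. ceil(log_3(1621968)).
3^13 = 1594323 < 1621968 <= 4782969 = 3^14
Recursion depth = 14


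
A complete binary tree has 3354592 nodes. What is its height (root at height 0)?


In a complete binary tree, level k holds nodes 2^k .. 2^(k+1)-1 (1-indexed).
Height = floor(log2(n)) = floor(log2(3354592)) = 21
Check: 2^21 = 2097152 <= 3354592 < 4194304 = 2^22


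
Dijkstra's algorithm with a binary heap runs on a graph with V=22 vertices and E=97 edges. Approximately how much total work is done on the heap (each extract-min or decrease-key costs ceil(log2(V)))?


Dijkstra with a binary heap: each vertex is extracted once, each edge may relax once.
Each heap operation costs O(log V).
V + E = 22 + 97 = 119
ceil(log2(22)) = 5 (since 2^4 = 16 < 22 <= 32 = 2^5)
Total heap work = (V+E) * ceil(log2(V)) = 119 * 5 = 595


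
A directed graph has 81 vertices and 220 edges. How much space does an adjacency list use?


Adjacency list: one list head per vertex + one entry per edge
Vertex heads: 81
Edge entries: 220
Total = 81 + 220 = 301


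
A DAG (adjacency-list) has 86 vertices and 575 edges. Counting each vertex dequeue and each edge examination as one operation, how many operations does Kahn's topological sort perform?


V = 86 (vertex processing)
E = 575 (edge processing)
V + E = 86 + 575 = 661


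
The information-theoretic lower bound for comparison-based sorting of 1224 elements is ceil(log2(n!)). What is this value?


A binary decision tree of height h has at most 2^h leaves and needs at least n! of them, so h >= ceil(log2(n!)).
1224! is far too large to multiply out, so use Stirling's series:
  ln(n!) ~ n ln n - n + (1/2) ln(2 pi n) + 1/(12n)  (error below 1/(360 n^3), negligible here)
  ln(1224) = 7.1098795
  n ln n = 1224 * 7.1098795 = 8702.4925
  (1/2) ln(2 pi * 1224) = (1/2) ln(7690.6188) = 4.4739
  1/(12*1224) = 0.0001
  ln(1224!) ~ 8702.4925 - 1224 + 4.4739 + 0.0001 = 7482.9665
Convert to base 2: log2(1224!) = 7482.9665 / ln 2 = 7482.9665 / 0.69314718 = 10795.6387
ceil(10795.6387) = 10796


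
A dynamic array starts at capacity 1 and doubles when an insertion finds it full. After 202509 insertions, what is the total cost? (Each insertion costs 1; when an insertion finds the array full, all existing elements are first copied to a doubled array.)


Insertion cost: 202509 (one per element)
Resizes occur just before inserting elements 2, 3, 5, 9, ...
Elements copied at each resize: 1 + 2 + 4 + 8 + 16 + 32 + 64 + 128 + 256 + 512 + 1024 + 2048 + 4096 + 8192 + 16384 + 32768 + 65536 + 131072
Sum of copies = 262143 (geometric series: 2^k - 1)
Total = 202509 + 262143 = 464652


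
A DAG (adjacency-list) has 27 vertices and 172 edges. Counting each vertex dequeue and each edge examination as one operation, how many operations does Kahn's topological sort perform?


V = 27 (vertex processing)
E = 172 (edge processing)
V + E = 27 + 172 = 199


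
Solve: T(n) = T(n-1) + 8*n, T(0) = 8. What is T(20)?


Expanding the recurrence:
T(20) = T(19) + 8*20
       = T(18) + 8*19 + 8*20
       ...
       = T(0) + 8*(1 + 2 + ... + 20)
       = 8 + 8 * 20*21/2
       = 8 + 8 * 210
       = 8 + 1680 = 1688


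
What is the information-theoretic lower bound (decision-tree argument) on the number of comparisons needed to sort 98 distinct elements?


A binary decision tree of height h has at most 2^h leaves and needs at least n! of them, so h >= ceil(log2(n!)).
98! is far too large to multiply out, so use Stirling's series:
  ln(n!) ~ n ln n - n + (1/2) ln(2 pi n) + 1/(12n)  (error below 1/(360 n^3), negligible here)
  ln(98) = 4.5849675
  n ln n = 98 * 4.5849675 = 449.3268
  (1/2) ln(2 pi * 98) = (1/2) ln(615.7522) = 3.2114
  1/(12*98) = 0.0009
  ln(98!) ~ 449.3268 - 98 + 3.2114 + 0.0009 = 354.5391
Convert to base 2: log2(98!) = 354.5391 / ln 2 = 354.5391 / 0.69314718 = 511.4918
ceil(511.4918) = 512


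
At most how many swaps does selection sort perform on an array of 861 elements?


Each of the 860 passes places one element in its final position.
Pass 1: swap minimum into position 0
Pass 2: swap minimum of remaining into position 1
...
Pass 860: last two elements, one swap
Maximum swaps = 861 - 1 = 860


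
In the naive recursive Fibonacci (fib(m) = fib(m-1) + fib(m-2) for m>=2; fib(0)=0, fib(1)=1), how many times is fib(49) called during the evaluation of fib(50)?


Let N(m) = number of times fib(m) is called while evaluating fib(50).
N(50) = 1 (the initial call).
N(49) = 1 (only fib(50) calls it).
For 1 <= m <= 48: fib(m) is called by fib(m+1) and fib(m+2), so
  N(m) = N(m+1) + N(m+2).
fib(0) is called only by fib(2), so N(0) = N(2).
Walk down from m=50:
  N(50)=1, N(49)=1
N(49) = 1


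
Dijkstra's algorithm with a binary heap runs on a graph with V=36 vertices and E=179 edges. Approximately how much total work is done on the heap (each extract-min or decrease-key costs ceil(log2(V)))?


Dijkstra with a binary heap: each vertex is extracted once, each edge may relax once.
Each heap operation costs O(log V).
V + E = 36 + 179 = 215
ceil(log2(36)) = 6 (since 2^5 = 32 < 36 <= 64 = 2^6)
Total heap work = (V+E) * ceil(log2(V)) = 215 * 6 = 1290


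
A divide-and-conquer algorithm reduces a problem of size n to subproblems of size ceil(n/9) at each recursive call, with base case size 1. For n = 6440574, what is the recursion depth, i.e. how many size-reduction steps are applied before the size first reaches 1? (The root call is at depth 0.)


Each step divides the size by 9 (rounding up); after k steps the size is ceil(n/9^k), which equals 1 exactly when 9^k >= n.
So the depth is the smallest k with 9^k >= 6440574, i.e. ceil(log_9(6440574)).
9^7 = 4782969 < 6440574 <= 43046721 = 9^8
Recursion depth = 8


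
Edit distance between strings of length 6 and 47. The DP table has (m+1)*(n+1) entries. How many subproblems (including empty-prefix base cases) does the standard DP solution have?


The table includes base cases (empty prefixes).
Rows: (m+1) = 7
Columns: (n+1) = 48
Total = 7 * 48 = 336


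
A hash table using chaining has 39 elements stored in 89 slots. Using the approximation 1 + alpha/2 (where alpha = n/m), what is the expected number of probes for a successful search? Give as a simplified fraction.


Load factor alpha = n/m = 39/89
Expected probes = 1 + alpha/2 = 1 + 39/(2*89)
= 1 + 39/178
= 178/178 + 39/178
= 217/178


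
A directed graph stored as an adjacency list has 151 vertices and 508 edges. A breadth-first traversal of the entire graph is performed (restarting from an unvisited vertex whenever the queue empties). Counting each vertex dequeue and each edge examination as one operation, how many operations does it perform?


A full BFS traversal dequeues each vertex once and examines each edge once.
Vertex visits: 151
Edge visits: 508
V + E = 151 + 508 = 659


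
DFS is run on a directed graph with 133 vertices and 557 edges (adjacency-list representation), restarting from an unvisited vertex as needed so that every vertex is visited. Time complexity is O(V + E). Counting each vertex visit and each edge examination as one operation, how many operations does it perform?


A full DFS traversal processes each vertex exactly once (push/pop on stack).
Each directed edge is examined once.
V = 133, E = 557
V + E = 690


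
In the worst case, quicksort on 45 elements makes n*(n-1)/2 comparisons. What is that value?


Sum of comparisons per partition:
44 + 43 + ... + 1 + 0
= 45 * (45 - 1) / 2
= 45 * 44 / 2
= 990


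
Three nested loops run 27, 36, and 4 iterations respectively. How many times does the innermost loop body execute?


Loop 1 (outermost): 27 iterations
Loop 2 (middle): 36 iterations per outer
Loop 3 (innermost): 4 iterations per middle
Total = 27 * 36 * 4 = 3888


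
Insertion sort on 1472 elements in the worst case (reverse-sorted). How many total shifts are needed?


In the worst case (reverse-sorted), each element shifts past all previous:
  Element 1: 1 shifts
  Element 2: 2 shifts
  Element 3: 3 shifts
  Element 4: 4 shifts
  Element 5: 5 shifts
  ...
  Element 1471: 1471 shifts
Total = 1 + 2 + ... + 1471
= 1472*(1472-1)/2 = 1082656


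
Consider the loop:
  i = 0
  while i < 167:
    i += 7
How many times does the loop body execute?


Starting at i = 0, each iteration adds 7.
Iterations until i >= 167:
  Iteration 1: i = 0 -> i = 7
  Iteration 2: i = 7 -> i = 14
  Iteration 3: i = 14 -> i = 21
  Iteration 4: i = 21 -> i = 28
  Iteration 5: i = 28 -> i = 35
  Iteration 6: i = 35 -> i = 42
  Iteration 7: i = 42 -> i = 49
  Iteration 8: i = 49 -> i = 56
  ... continuing ...
Total iterations = ceil(167/7) = 24


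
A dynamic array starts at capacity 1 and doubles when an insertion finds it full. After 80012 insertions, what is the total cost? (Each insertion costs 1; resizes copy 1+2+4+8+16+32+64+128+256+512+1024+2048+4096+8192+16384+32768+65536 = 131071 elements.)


Insertion cost: 80012 (one per element)
Resizes occur just before inserting elements 2, 3, 5, 9, ...
Elements copied at each resize: 1 + 2 + 4 + 8 + 16 + 32 + 64 + 128 + 256 + 512 + 1024 + 2048 + 4096 + 8192 + 16384 + 32768 + 65536
Sum of copies = 131071 (geometric series: 2^k - 1)
Total = 80012 + 131071 = 211083


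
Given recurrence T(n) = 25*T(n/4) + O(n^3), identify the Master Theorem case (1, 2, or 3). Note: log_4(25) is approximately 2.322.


Master Theorem parameters: a=25, b=4, c=3
log_b(a) = 2.322
Compare b^c with a: 4^3 = 64 > 25, so c > log_b(a).
Comparing c=3 vs log_b(a)=2.322:
3 > 2.322 => Case 3
Result: T(n) = O(n^3)
Master Theorem case = 3


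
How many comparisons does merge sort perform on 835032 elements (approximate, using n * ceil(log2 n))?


Recursion depth: ceil(log2(835032)) = 20
Each recursion level merges n = 835032 elements
Total = 835032 * 20 = 16700640


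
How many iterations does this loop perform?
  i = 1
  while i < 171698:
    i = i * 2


The loop variable doubles each iteration:
i = 1 -> 2 -> 4 -> 8 -> 16 -> 32 -> 64 -> 128 -> 256 -> 512 -> 1024 -> 2048 -> 4096 -> 8192 -> 16384 -> 32768 -> 65536 -> 131072 -> 262144 (stop, 262144 >= 171698)
Number of doublings = ceil(log2(171698)) = 18


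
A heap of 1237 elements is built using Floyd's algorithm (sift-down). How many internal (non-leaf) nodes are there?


Leaf nodes occupy roughly half the array.
Sift-down is called for each internal node, starting from the last one.
Internal nodes = floor(n/2) = floor(1237/2) = 618


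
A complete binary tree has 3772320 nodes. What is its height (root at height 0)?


In a complete binary tree, level k holds nodes 2^k .. 2^(k+1)-1 (1-indexed).
Height = floor(log2(n)) = floor(log2(3772320)) = 21
Check: 2^21 = 2097152 <= 3772320 < 4194304 = 2^22


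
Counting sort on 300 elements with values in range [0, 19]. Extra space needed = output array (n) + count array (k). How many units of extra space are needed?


Output array size: 300 (to store sorted result)
Count array size: 20 (one slot per possible value, range 0 to 19)
Total extra space = 300 + 20 = 320


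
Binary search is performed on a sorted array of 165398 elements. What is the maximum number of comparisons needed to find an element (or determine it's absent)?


Binary search halves the search space each comparison:
  Step 1: search space = 165398 -> 82699
  Step 2: search space = 82699 -> 41349
  Step 3: search space = 41349 -> 20674
  Step 4: search space = 20674 -> 10337
  Step 5: search space = 10337 -> 5168
  Step 6: search space = 5168 -> 2584
  Step 7: search space = 2584 -> 1292
  Step 8: search space = 1292 -> 646
  Step 9: search space = 646 -> 323
  Step 10: search space = 323 -> 161
  Step 11: search space = 161 -> 80
  Step 12: search space = 80 -> 40
  Step 13: search space = 40 -> 20
  Step 14: search space = 20 -> 10
  Step 15: search space = 10 -> 5
  Step 16: search space = 5 -> 2
  Step 17: search space = 2 -> 1
  Step 18: search space = 1 (final check)
Maximum comparisons = floor(log2(165398)) + 1 = 17 + 1 = 18
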